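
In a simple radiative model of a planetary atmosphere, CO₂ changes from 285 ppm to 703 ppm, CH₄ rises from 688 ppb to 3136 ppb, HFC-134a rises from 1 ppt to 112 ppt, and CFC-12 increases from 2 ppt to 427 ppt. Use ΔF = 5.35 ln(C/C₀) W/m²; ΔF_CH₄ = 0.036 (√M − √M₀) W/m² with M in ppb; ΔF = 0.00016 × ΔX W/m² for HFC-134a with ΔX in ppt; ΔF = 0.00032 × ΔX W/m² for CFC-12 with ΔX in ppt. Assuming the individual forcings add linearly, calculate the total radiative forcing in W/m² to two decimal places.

CO₂: 5.35 × ln(703/285) = 5.35 × ln(2.46667) = 5.35 × 0.90287 = 4.8304 W/m².
CH₄: 0.036 × (√3136 − √688) = 0.036 × (56.0000 − 26.2298) = 0.036 × 29.7702 = 1.0717 W/m².
HFC-134a: ΔF = 0.00016 × (112 − 1) = 0.00016 × 111 = 0.0178 W/m².
CFC-12: ΔF = 0.00032 × (427 − 2) = 0.00032 × 425 = 0.1360 W/m².
Total ΔF = 4.8304 + 1.0717 + 0.0178 + 0.1360 = 6.0559 W/m².

ΔF = 6.06 W/m²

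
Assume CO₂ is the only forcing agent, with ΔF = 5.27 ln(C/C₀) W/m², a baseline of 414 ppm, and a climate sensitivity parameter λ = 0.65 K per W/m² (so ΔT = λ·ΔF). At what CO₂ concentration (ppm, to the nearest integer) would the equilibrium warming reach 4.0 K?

Required forcing: ΔF = ΔT/λ = 4.0/0.65 = 6.1538 W/m².
Then ln(C/414) = ΔF/5.27 = 6.1538/5.27 = 1.16770.
So C = 414 × e^1.16770 = 414 × 3.21459 = 1330.84 ppm.

C ≈ 1331 ppm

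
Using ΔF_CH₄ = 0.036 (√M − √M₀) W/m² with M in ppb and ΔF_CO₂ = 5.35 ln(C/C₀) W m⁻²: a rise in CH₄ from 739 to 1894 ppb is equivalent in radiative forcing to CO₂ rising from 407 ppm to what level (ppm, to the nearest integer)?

CH₄ forcing: 0.036 × (√1894 − √739) = 0.036 × (43.5201 − 27.1846) = 0.036 × 16.3355 = 0.58808 W/m².
Set 5.35 ln(C/407) = 0.58808: ln(C/407) = 0.58808/5.35 = 0.10992, so C = 407 × e^0.10992 = 407 × 1.11619 = 454.29 ppm.

C ≈ 454 ppm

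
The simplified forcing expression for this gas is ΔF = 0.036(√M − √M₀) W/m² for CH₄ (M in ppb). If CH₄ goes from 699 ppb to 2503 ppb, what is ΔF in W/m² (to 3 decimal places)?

CH₄: 0.036 × (√2503 − √699) = 0.036 × (50.0300 − 26.4386) = 0.036 × 23.5914 = 0.8493 W/m².

ΔF = 0.849 W/m²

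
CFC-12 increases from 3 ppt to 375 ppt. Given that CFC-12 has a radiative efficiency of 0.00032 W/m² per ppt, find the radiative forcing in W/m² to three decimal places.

ΔF = 0.119 W/m²

CFC-12: ΔF = 0.00032 × (375 − 3) = 0.00032 × 372 = 0.1190 W/m².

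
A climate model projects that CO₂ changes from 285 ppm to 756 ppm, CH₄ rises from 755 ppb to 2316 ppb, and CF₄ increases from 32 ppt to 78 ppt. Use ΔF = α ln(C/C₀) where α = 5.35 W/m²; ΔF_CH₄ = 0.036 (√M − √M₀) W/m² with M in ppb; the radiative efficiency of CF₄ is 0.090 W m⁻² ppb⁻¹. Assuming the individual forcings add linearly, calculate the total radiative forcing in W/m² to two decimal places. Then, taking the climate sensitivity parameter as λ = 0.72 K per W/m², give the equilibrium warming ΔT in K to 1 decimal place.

CO₂: 5.35 × ln(756/285) = 5.35 × ln(2.65263) = 5.35 × 0.97555 = 5.2192 W/m².
CH₄: 0.036 × (√2316 − √755) = 0.036 × (48.1248 − 27.4773) = 0.036 × 20.6475 = 0.7433 W/m².
CF₄: Δ = 78 − 32 = 46 ppt = 0.046 ppb; ΔF = 0.090 × 0.046 = 0.0041 W/m².
Total ΔF = 5.2192 + 0.7433 + 0.0041 = 5.9666 W/m².
ΔT = λ ΔF = 0.72 × 5.97 = 4.2984 K.

ΔF = 5.97 W/m²; ΔT = 4.3 K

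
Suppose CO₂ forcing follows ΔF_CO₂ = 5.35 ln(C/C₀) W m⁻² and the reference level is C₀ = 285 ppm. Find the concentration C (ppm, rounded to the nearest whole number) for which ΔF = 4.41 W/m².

C ≈ 650 ppm

Set 5.35 ln(C/285) = 4.41, so ln(C/285) = 4.41/5.35 = 0.82430.
Then C/285 = e^0.82430 = 2.28028, giving C = 285 × 2.28028 = 649.88 ppm.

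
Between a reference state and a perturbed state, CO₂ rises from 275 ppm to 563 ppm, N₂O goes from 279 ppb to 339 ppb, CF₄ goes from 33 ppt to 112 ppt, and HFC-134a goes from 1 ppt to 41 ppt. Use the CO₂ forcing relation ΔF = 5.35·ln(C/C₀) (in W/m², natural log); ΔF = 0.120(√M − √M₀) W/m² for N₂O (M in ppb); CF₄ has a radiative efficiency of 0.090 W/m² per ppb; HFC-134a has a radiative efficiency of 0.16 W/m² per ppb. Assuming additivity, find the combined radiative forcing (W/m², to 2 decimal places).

ΔF = 4.05 W/m²

CO₂: 5.35 × ln(563/275) = 5.35 × ln(2.04727) = 5.35 × 0.71651 = 3.8333 W/m².
N₂O: 0.120 × (√339 − √279) = 0.120 × (18.4120 − 16.7033) = 0.120 × 1.7087 = 0.2050 W/m².
CF₄: Δ = 112 − 33 = 79 ppt = 0.079 ppb; ΔF = 0.090 × 0.079 = 0.0071 W/m².
HFC-134a: Δ = 41 − 1 = 40 ppt = 0.040 ppb; ΔF = 0.16 × 0.040 = 0.0064 W/m².
Total ΔF = 3.8333 + 0.2050 + 0.0071 + 0.0064 = 4.0518 W/m².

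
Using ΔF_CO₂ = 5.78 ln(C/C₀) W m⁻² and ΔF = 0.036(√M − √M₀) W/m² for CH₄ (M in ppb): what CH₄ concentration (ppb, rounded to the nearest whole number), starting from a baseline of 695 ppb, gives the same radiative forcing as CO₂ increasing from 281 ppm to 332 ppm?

M ≈ 2824 ppb

CO₂ forcing: 5.78 × ln(332/281) = 5.78 × 0.166780 = 0.96399 W/m².
Set 0.036(√M − √695) = 0.96399: √M = 0.96399/0.036 + √695 = 26.7775 + 26.3629 = 53.1404.
M = (53.1404)² = 2823.90 ppb.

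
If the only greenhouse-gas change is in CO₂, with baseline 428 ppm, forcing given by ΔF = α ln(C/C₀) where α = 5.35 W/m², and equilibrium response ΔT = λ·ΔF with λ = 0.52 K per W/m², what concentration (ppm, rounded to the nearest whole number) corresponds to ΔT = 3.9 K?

Required forcing: ΔF = ΔT/λ = 3.9/0.52 = 7.5000 W/m².
Then ln(C/428) = ΔF/5.35 = 7.5000/5.35 = 1.40187.
So C = 428 × e^1.40187 = 428 × 4.06279 = 1738.87 ppm.

C ≈ 1739 ppm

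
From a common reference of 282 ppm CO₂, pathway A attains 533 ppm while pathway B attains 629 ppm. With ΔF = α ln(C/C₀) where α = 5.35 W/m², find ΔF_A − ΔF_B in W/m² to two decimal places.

ΔF_A = 5.35 ln(533/282) = 5.35 × 0.63661 = 3.4059 W/m².
ΔF_B = 5.35 ln(629/282) = 5.35 × 0.80222 = 4.2919 W/m².
Difference: 3.4059 − 4.2919 = -0.8860 W/m².

ΔF_A − ΔF_B = -0.89 W/m²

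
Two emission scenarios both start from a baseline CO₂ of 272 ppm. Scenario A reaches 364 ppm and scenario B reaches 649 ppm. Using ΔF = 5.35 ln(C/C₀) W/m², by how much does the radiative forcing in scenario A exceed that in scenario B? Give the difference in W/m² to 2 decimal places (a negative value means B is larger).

ΔF_A = 5.35 ln(364/272) = 5.35 × 0.29135 = 1.5587 W/m².
ΔF_B = 5.35 ln(649/272) = 5.35 × 0.86963 = 4.6525 W/m².
Difference: 1.5587 − 4.6525 = -3.0938 W/m².

ΔF_A − ΔF_B = -3.09 W/m²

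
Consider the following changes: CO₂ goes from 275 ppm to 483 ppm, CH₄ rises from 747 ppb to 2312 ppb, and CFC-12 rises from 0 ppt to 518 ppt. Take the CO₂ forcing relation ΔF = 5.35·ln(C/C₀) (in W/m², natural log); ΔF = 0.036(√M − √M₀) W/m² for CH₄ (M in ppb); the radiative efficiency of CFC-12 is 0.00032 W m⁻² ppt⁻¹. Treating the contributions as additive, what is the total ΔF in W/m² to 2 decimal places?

ΔF = 3.93 W/m²

CO₂: 5.35 × ln(483/275) = 5.35 × ln(1.75636) = 5.35 × 0.56324 = 3.0133 W/m².
CH₄: 0.036 × (√2312 − √747) = 0.036 × (48.0833 − 27.3313) = 0.036 × 20.7520 = 0.7471 W/m².
CFC-12: ΔF = 0.00032 × (518 − 0) = 0.00032 × 518 = 0.1658 W/m².
Total ΔF = 3.0133 + 0.7471 + 0.1658 = 3.9262 W/m².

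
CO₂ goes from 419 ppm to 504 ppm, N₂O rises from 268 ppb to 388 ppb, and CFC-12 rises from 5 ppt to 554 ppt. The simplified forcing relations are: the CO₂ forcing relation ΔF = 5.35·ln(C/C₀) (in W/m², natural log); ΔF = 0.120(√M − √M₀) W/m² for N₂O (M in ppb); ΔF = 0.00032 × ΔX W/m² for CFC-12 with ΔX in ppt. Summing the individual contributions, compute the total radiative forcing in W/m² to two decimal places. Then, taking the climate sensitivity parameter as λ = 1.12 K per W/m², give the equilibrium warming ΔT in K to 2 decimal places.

ΔF = 1.56 W/m²; ΔT = 1.75 K

CO₂: 5.35 × ln(504/419) = 5.35 × ln(1.20286) = 5.35 × 0.18470 = 0.9881 W/m².
N₂O: 0.120 × (√388 − √268) = 0.120 × (19.6977 − 16.3707) = 0.120 × 3.3270 = 0.3992 W/m².
CFC-12: ΔF = 0.00032 × (554 − 5) = 0.00032 × 549 = 0.1757 W/m².
Total ΔF = 0.9881 + 0.3992 + 0.1757 = 1.5630 W/m².
ΔT = λ ΔF = 1.12 × 1.56 = 1.7472 K.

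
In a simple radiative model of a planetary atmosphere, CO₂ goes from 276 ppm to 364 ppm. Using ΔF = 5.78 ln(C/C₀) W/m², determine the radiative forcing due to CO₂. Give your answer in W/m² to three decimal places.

CO₂: 5.78 × ln(364/276) = 5.78 × ln(1.31884) = 5.78 × 0.27675 = 1.5996 W/m².

ΔF = 1.600 W/m²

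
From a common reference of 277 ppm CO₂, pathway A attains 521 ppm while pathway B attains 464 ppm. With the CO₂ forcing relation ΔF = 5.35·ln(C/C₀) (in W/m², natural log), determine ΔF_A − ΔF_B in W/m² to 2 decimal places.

ΔF_A = 5.35 ln(521/277) = 5.35 × 0.63173 = 3.3798 W/m².
ΔF_B = 5.35 ln(464/277) = 5.35 × 0.51587 = 2.7599 W/m².
Difference: 3.3798 − 2.7599 = 0.6199 W/m².

ΔF_A − ΔF_B = 0.62 W/m²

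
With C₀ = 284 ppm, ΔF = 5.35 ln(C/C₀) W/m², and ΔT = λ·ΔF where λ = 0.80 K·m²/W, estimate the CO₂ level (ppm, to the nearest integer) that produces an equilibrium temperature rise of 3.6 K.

Required forcing: ΔF = ΔT/λ = 3.6/0.80 = 4.5000 W/m².
Then ln(C/284) = ΔF/5.35 = 4.5000/5.35 = 0.84112.
So C = 284 × e^0.84112 = 284 × 2.31896 = 658.58 ppm.

C ≈ 659 ppm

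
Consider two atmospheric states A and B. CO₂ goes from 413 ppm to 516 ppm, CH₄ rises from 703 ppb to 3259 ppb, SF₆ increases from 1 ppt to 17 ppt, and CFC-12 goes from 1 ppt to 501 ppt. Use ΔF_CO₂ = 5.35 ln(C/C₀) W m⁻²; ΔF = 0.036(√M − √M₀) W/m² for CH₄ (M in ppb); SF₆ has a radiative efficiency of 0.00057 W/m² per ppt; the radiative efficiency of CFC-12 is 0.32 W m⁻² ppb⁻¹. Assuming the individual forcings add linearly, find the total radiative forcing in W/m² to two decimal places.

CO₂: 5.35 × ln(516/413) = 5.35 × ln(1.24939) = 5.35 × 0.22266 = 1.1912 W/m².
CH₄: 0.036 × (√3259 − √703) = 0.036 × (57.0877 − 26.5141) = 0.036 × 30.5736 = 1.1006 W/m².
SF₆: ΔF = 0.00057 × (17 − 1) = 0.00057 × 16 = 0.0091 W/m².
CFC-12: Δ = 501 − 1 = 500 ppt = 0.500 ppb; ΔF = 0.32 × 0.500 = 0.1600 W/m².
Total ΔF = 1.1912 + 1.1006 + 0.0091 + 0.1600 = 2.4609 W/m².

ΔF = 2.46 W/m²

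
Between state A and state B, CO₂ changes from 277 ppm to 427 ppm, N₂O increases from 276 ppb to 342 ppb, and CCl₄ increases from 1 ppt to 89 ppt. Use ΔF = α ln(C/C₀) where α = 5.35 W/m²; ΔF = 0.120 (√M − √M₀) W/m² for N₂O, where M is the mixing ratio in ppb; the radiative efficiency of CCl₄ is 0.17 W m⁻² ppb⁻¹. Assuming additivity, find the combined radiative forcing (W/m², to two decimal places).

CO₂: 5.35 × ln(427/277) = 5.35 × ln(1.54152) = 5.35 × 0.43277 = 2.3153 W/m².
N₂O: 0.120 × (√342 − √276) = 0.120 × (18.4932 − 16.6132) = 0.120 × 1.8800 = 0.2256 W/m².
CCl₄: Δ = 89 − 1 = 88 ppt = 0.088 ppb; ΔF = 0.17 × 0.088 = 0.0150 W/m².
Total ΔF = 2.3153 + 0.2256 + 0.0150 = 2.5559 W/m².

ΔF = 2.56 W/m²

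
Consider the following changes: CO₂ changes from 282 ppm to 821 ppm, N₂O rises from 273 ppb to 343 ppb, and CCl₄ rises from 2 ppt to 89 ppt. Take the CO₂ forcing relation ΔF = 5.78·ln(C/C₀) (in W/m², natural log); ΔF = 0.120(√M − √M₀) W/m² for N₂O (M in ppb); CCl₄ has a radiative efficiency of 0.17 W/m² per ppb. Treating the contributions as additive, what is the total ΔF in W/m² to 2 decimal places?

CO₂: 5.78 × ln(821/282) = 5.78 × ln(2.91135) = 5.78 × 1.06862 = 6.1766 W/m².
N₂O: 0.120 × (√343 − √273) = 0.120 × (18.5203 − 16.5227) = 0.120 × 1.9976 = 0.2397 W/m².
CCl₄: Δ = 89 − 2 = 87 ppt = 0.087 ppb; ΔF = 0.17 × 0.087 = 0.0148 W/m².
Total ΔF = 6.1766 + 0.2397 + 0.0148 = 6.4311 W/m².

ΔF = 6.43 W/m²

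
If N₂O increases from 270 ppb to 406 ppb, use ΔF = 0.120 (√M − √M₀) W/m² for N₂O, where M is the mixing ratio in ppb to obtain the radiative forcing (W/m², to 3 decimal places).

N₂O: 0.120 × (√406 − √270) = 0.120 × (20.1494 − 16.4317) = 0.120 × 3.7177 = 0.4461 W/m².

ΔF = 0.446 W/m²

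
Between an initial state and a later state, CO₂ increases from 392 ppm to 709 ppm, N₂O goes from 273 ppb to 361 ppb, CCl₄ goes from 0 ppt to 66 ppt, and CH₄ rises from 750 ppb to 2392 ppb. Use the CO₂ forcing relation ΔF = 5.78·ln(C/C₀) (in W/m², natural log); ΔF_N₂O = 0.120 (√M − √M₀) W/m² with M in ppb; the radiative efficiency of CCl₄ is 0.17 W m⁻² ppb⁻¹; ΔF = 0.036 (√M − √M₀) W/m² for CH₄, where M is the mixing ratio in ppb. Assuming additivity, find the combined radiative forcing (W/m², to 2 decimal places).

ΔF = 4.51 W/m²

CO₂: 5.78 × ln(709/392) = 5.78 × ln(1.80867) = 5.78 × 0.59259 = 3.4252 W/m².
N₂O: 0.120 × (√361 − √273) = 0.120 × (19.0000 − 16.5227) = 0.120 × 2.4773 = 0.2973 W/m².
CCl₄: Δ = 66 − 0 = 66 ppt = 0.066 ppb; ΔF = 0.17 × 0.066 = 0.0112 W/m².
CH₄: 0.036 × (√2392 − √750) = 0.036 × (48.9081 − 27.3861) = 0.036 × 21.5220 = 0.7748 W/m².
Total ΔF = 3.4252 + 0.2973 + 0.0112 + 0.7748 = 4.5085 W/m².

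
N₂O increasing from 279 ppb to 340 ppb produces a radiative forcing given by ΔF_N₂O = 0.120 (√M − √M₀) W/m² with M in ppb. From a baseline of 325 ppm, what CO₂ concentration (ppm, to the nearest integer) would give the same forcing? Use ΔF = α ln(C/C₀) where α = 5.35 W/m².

C ≈ 338 ppm

N₂O forcing: 0.120 × (√340 − √279) = 0.120 × (18.4391 − 16.7033) = 0.120 × 1.7358 = 0.20830 W/m².
Set 5.35 ln(C/325) = 0.20830: ln(C/325) = 0.20830/5.35 = 0.03893, so C = 325 × e^0.03893 = 325 × 1.03970 = 337.90 ppm.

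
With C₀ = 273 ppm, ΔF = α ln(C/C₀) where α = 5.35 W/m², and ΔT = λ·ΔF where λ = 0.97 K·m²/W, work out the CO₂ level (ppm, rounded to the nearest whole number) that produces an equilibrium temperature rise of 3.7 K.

Required forcing: ΔF = ΔT/λ = 3.7/0.97 = 3.8144 W/m².
Then ln(C/273) = ΔF/5.35 = 3.8144/5.35 = 0.71297.
So C = 273 × e^0.71297 = 273 × 2.04004 = 556.93 ppm.

C ≈ 557 ppm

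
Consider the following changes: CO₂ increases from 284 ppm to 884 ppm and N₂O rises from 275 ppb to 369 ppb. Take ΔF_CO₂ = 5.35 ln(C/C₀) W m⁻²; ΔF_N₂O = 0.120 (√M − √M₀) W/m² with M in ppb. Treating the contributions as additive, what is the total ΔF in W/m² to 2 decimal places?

ΔF = 6.39 W/m²

CO₂: 5.35 × ln(884/284) = 5.35 × ln(3.11268) = 5.35 × 1.13548 = 6.0748 W/m².
N₂O: 0.120 × (√369 − √275) = 0.120 × (19.2094 − 16.5831) = 0.120 × 2.6263 = 0.3152 W/m².
Total ΔF = 6.0748 + 0.3152 = 6.3900 W/m².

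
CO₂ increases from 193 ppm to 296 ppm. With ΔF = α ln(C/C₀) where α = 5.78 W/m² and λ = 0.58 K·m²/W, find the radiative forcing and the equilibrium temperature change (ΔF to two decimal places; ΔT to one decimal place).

ΔF = 2.47 W/m²; ΔT = 1.4 K

CO₂: 5.78 × ln(296/193) = 5.78 × ln(1.53368) = 5.78 × 0.42767 = 2.4719 W/m².
ΔT = λ ΔF = 0.58 × 2.47 = 1.4326 K.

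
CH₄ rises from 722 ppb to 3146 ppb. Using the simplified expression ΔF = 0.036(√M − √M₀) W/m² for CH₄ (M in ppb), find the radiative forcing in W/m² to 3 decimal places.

ΔF = 1.052 W/m²

CH₄: 0.036 × (√3146 − √722) = 0.036 × (56.0892 − 26.8701) = 0.036 × 29.2191 = 1.0519 W/m².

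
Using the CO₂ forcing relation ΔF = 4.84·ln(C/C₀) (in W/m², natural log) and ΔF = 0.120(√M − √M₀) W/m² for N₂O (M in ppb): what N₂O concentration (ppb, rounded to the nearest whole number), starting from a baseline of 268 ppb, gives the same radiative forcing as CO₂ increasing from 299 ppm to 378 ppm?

M ≈ 667 ppb

CO₂ forcing: 4.84 × ln(378/299) = 4.84 × 0.234451 = 1.13474 W/m².
Set 0.120(√M − √268) = 1.13474: √M = 1.13474/0.120 + √268 = 9.4562 + 16.3707 = 25.8269.
M = (25.8269)² = 667.03 ppb.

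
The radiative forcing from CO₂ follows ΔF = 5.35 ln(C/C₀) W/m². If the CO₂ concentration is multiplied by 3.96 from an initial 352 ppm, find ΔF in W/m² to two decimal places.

ΔF = 7.36 W/m²

Because the forcing depends only on the ratio C/C₀, the initial concentration does not enter.
ΔF = 5.35 × ln(3.96) = 5.35 × 1.37624 = 7.3629 W/m².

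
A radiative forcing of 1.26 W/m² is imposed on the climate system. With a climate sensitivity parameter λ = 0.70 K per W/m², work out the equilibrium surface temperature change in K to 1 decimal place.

ΔT = 0.9 K

ΔT = λ ΔF = 0.70 × 1.26 = 0.8820 K.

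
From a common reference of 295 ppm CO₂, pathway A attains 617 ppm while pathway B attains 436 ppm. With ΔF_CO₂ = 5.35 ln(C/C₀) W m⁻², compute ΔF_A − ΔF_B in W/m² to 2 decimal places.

ΔF_A = 5.35 ln(617/295) = 5.35 × 0.73789 = 3.9477 W/m².
ΔF_B = 5.35 ln(436/295) = 5.35 × 0.39067 = 2.0901 W/m².
Difference: 3.9477 − 2.0901 = 1.8576 W/m².

ΔF_A − ΔF_B = 1.86 W/m²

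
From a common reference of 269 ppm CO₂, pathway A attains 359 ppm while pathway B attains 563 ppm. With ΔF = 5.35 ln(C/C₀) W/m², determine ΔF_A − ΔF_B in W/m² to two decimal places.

ΔF_A = 5.35 ln(359/269) = 5.35 × 0.28861 = 1.5441 W/m².
ΔF_B = 5.35 ln(563/269) = 5.35 × 0.73857 = 3.9513 W/m².
Difference: 1.5441 − 3.9513 = -2.4072 W/m².

ΔF_A − ΔF_B = -2.41 W/m²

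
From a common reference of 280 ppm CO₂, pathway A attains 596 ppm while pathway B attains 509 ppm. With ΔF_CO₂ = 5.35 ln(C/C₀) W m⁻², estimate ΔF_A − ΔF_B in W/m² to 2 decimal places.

ΔF_A − ΔF_B = 0.84 W/m²

ΔF_A = 5.35 ln(596/280) = 5.35 × 0.75545 = 4.0417 W/m².
ΔF_B = 5.35 ln(509/280) = 5.35 × 0.59766 = 3.1975 W/m².
Difference: 4.0417 − 3.1975 = 0.8442 W/m².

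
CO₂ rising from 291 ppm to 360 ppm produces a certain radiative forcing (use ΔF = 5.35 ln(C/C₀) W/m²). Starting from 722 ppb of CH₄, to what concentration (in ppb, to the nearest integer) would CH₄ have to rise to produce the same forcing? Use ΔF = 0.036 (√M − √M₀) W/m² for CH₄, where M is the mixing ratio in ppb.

M ≈ 3421 ppb

CO₂ forcing: 5.35 × ln(360/291) = 5.35 × 0.212781 = 1.13838 W/m².
Set 0.036(√M − √722) = 1.13838: √M = 1.13838/0.036 + √722 = 31.6217 + 26.8701 = 58.4918.
M = (58.4918)² = 3421.29 ppb.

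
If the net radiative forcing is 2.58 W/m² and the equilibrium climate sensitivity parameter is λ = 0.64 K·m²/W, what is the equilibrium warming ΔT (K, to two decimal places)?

ΔT = 1.65 K

ΔT = λ ΔF = 0.64 × 2.58 = 1.6512 K.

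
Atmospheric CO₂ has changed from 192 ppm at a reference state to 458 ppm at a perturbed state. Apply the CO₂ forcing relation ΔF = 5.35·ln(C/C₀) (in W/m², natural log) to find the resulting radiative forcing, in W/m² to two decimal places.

CO₂: 5.35 × ln(458/192) = 5.35 × ln(2.38542) = 5.35 × 0.86938 = 4.6512 W/m².

ΔF = 4.65 W/m²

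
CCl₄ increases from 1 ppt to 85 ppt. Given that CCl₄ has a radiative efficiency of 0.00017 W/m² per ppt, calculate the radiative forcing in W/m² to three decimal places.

CCl₄: ΔF = 0.00017 × (85 − 1) = 0.00017 × 84 = 0.0143 W/m².

ΔF = 0.014 W/m²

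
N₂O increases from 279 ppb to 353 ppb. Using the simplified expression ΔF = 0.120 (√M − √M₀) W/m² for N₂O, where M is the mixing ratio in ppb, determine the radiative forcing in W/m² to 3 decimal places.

ΔF = 0.250 W/m²

N₂O: 0.120 × (√353 − √279) = 0.120 × (18.7883 − 16.7033) = 0.120 × 2.0850 = 0.2502 W/m².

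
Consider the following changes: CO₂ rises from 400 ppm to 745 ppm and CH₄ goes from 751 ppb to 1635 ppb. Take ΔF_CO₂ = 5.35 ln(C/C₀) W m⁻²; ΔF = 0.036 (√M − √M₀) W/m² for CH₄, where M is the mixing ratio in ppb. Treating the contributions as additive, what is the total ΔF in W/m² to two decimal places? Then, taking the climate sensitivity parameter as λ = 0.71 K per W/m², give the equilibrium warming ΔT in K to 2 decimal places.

CO₂: 5.35 × ln(745/400) = 5.35 × ln(1.86250) = 5.35 × 0.62192 = 3.3273 W/m².
CH₄: 0.036 × (√1635 − √751) = 0.036 × (40.4351 − 27.4044) = 0.036 × 13.0307 = 0.4691 W/m².
Total ΔF = 3.3273 + 0.4691 = 3.7964 W/m².
ΔT = λ ΔF = 0.71 × 3.80 = 2.6980 K.

ΔF = 3.80 W/m²; ΔT = 2.70 K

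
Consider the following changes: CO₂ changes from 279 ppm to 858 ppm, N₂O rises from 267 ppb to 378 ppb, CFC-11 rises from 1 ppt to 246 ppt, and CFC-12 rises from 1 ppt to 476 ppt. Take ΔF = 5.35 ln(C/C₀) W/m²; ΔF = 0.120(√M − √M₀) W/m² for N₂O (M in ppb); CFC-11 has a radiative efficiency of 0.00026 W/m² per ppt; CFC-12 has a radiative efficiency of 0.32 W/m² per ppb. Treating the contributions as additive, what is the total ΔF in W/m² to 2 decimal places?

CO₂: 5.35 × ln(858/279) = 5.35 × ln(3.07527) = 5.35 × 1.12339 = 6.0101 W/m².
N₂O: 0.120 × (√378 − √267) = 0.120 × (19.4422 − 16.3401) = 0.120 × 3.1021 = 0.3723 W/m².
CFC-11: ΔF = 0.00026 × (246 − 1) = 0.00026 × 245 = 0.0637 W/m².
CFC-12: Δ = 476 − 1 = 475 ppt = 0.475 ppb; ΔF = 0.32 × 0.475 = 0.1520 W/m².
Total ΔF = 6.0101 + 0.3723 + 0.0637 + 0.1520 = 6.5981 W/m².

ΔF = 6.60 W/m²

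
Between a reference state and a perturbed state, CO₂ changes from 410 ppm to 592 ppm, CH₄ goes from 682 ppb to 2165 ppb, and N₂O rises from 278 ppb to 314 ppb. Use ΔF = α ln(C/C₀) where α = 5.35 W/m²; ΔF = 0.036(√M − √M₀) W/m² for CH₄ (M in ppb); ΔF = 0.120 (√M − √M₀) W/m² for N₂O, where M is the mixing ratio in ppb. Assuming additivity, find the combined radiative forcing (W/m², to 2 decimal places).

ΔF = 2.83 W/m²

CO₂: 5.35 × ln(592/410) = 5.35 × ln(1.44390) = 5.35 × 0.36735 = 1.9653 W/m².
CH₄: 0.036 × (√2165 − √682) = 0.036 × (46.5296 − 26.1151) = 0.036 × 20.4145 = 0.7349 W/m².
N₂O: 0.120 × (√314 − √278) = 0.120 × (17.7200 − 16.6733) = 0.120 × 1.0467 = 0.1256 W/m².
Total ΔF = 1.9653 + 0.7349 + 0.1256 = 2.8258 W/m².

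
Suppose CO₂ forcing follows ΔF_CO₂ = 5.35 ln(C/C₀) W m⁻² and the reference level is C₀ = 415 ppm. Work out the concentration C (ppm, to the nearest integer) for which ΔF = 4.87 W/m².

C ≈ 1031 ppm

Set 5.35 ln(C/415) = 4.87, so ln(C/415) = 4.87/5.35 = 0.91028.
Then C/415 = e^0.91028 = 2.48502, giving C = 415 × 2.48502 = 1031.28 ppm.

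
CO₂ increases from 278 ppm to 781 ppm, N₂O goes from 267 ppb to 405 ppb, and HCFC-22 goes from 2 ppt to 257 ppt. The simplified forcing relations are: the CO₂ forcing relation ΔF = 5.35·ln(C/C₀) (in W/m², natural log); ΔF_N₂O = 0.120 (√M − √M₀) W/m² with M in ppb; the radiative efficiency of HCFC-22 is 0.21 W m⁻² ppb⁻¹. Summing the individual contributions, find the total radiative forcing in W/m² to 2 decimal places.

CO₂: 5.35 × ln(781/278) = 5.35 × ln(2.80935) = 5.35 × 1.03295 = 5.5263 W/m².
N₂O: 0.120 × (√405 − √267) = 0.120 × (20.1246 − 16.3401) = 0.120 × 3.7845 = 0.4541 W/m².
HCFC-22: Δ = 257 − 2 = 255 ppt = 0.255 ppb; ΔF = 0.21 × 0.255 = 0.0536 W/m².
Total ΔF = 5.5263 + 0.4541 + 0.0536 = 6.0340 W/m².

ΔF = 6.03 W/m²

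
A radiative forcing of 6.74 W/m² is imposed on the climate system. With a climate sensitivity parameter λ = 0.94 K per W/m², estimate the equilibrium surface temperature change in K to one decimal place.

ΔT = λ ΔF = 0.94 × 6.74 = 6.3356 K.

ΔT = 6.3 K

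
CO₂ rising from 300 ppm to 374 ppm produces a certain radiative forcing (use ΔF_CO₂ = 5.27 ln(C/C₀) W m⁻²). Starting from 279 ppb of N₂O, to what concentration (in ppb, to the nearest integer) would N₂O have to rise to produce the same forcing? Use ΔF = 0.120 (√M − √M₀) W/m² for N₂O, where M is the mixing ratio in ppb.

CO₂ forcing: 5.27 × ln(374/300) = 5.27 × 0.220473 = 1.16189 W/m².
Set 0.120(√M − √279) = 1.16189: √M = 1.16189/0.120 + √279 = 9.6824 + 16.7033 = 26.3857.
M = (26.3857)² = 696.21 ppb.

M ≈ 696 ppb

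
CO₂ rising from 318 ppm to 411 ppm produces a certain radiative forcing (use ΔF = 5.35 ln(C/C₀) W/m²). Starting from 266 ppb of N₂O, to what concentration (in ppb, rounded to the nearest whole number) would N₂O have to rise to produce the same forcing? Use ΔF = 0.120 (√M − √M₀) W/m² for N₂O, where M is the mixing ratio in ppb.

M ≈ 770 ppb

CO₂ forcing: 5.35 × ln(411/318) = 5.35 × 0.256542 = 1.37250 W/m².
Set 0.120(√M − √266) = 1.37250: √M = 1.37250/0.120 + √266 = 11.4375 + 16.3095 = 27.7470.
M = (27.7470)² = 769.90 ppb.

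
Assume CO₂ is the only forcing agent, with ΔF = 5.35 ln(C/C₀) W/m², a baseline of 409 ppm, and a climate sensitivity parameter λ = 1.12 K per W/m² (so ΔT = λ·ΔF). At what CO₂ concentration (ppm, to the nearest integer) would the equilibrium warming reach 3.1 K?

C ≈ 686 ppm

Required forcing: ΔF = ΔT/λ = 3.1/1.12 = 2.7679 W/m².
Then ln(C/409) = ΔF/5.35 = 2.7679/5.35 = 0.51736.
So C = 409 × e^0.51736 = 409 × 1.67759 = 686.13 ppm.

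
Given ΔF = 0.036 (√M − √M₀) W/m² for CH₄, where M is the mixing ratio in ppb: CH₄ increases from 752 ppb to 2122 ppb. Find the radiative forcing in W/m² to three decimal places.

ΔF = 0.671 W/m²

CH₄: 0.036 × (√2122 − √752) = 0.036 × (46.0652 − 27.4226) = 0.036 × 18.6426 = 0.6711 W/m².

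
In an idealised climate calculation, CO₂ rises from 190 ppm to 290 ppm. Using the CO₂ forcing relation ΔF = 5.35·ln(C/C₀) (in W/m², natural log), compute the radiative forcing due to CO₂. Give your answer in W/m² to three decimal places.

CO₂: 5.35 × ln(290/190) = 5.35 × ln(1.52632) = 5.35 × 0.42286 = 2.2623 W/m².

ΔF = 2.262 W/m²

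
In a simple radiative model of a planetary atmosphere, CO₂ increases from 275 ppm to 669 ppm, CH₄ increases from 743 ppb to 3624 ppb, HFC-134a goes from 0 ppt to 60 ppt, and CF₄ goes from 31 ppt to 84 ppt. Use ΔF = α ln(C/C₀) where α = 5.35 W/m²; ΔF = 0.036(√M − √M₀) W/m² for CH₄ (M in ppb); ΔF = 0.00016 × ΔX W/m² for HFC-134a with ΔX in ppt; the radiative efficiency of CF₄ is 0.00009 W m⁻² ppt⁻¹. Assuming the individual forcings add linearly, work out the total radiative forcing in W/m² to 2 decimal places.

CO₂: 5.35 × ln(669/275) = 5.35 × ln(2.43273) = 5.35 × 0.88901 = 4.7562 W/m².
CH₄: 0.036 × (√3624 − √743) = 0.036 × (60.1997 − 27.2580) = 0.036 × 32.9417 = 1.1859 W/m².
HFC-134a: ΔF = 0.00016 × (60 − 0) = 0.00016 × 60 = 0.0096 W/m².
CF₄: ΔF = 0.00009 × (84 − 31) = 0.00009 × 53 = 0.0048 W/m².
Total ΔF = 4.7562 + 1.1859 + 0.0096 + 0.0048 = 5.9565 W/m².

ΔF = 5.96 W/m²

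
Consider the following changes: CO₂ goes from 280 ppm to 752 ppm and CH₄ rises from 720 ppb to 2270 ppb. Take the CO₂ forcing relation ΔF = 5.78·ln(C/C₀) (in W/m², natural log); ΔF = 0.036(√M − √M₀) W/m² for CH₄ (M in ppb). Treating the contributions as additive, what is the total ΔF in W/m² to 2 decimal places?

ΔF = 6.46 W/m²

CO₂: 5.78 × ln(752/280) = 5.78 × ln(2.68571) = 5.78 × 0.98795 = 5.7104 W/m².
CH₄: 0.036 × (√2270 − √720) = 0.036 × (47.6445 − 26.8328) = 0.036 × 20.8117 = 0.7492 W/m².
Total ΔF = 5.7104 + 0.7492 = 6.4596 W/m².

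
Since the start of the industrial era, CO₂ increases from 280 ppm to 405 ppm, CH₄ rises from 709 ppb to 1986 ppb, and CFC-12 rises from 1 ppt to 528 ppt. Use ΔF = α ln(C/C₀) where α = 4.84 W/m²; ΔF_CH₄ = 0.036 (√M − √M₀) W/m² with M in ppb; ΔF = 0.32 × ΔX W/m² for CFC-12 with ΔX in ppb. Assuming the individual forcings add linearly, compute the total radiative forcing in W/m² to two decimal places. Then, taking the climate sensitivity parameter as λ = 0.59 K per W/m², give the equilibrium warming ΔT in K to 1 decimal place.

ΔF = 2.60 W/m²; ΔT = 1.5 K

CO₂: 4.84 × ln(405/280) = 4.84 × ln(1.44643) = 4.84 × 0.36910 = 1.7864 W/m².
CH₄: 0.036 × (√1986 − √709) = 0.036 × (44.5646 − 26.6271) = 0.036 × 17.9375 = 0.6458 W/m².
CFC-12: Δ = 528 − 1 = 527 ppt = 0.527 ppb; ΔF = 0.32 × 0.527 = 0.1686 W/m².
Total ΔF = 1.7864 + 0.6458 + 0.1686 = 2.6008 W/m².
ΔT = λ ΔF = 0.59 × 2.60 = 1.5340 K.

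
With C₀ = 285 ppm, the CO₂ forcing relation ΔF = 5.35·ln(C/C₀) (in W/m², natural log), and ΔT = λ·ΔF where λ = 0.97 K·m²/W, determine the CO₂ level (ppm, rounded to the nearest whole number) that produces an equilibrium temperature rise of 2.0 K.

Required forcing: ΔF = ΔT/λ = 2.0/0.97 = 2.0619 W/m².
Then ln(C/285) = ΔF/5.35 = 2.0619/5.35 = 0.38540.
So C = 285 × e^0.38540 = 285 × 1.47020 = 419.01 ppm.

C ≈ 419 ppm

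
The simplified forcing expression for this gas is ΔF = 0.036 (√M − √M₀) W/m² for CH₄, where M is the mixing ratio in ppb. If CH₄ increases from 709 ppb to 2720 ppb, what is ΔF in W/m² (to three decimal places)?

ΔF = 0.919 W/m²

CH₄: 0.036 × (√2720 − √709) = 0.036 × (52.1536 − 26.6271) = 0.036 × 25.5265 = 0.9190 W/m².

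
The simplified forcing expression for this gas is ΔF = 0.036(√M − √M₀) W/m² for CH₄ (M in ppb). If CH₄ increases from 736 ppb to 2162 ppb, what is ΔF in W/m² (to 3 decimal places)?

CH₄: 0.036 × (√2162 − √736) = 0.036 × (46.4973 − 27.1293) = 0.036 × 19.3680 = 0.6972 W/m².

ΔF = 0.697 W/m²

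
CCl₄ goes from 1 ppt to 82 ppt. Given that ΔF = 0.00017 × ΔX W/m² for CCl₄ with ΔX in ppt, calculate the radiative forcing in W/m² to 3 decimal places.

CCl₄: ΔF = 0.00017 × (82 − 1) = 0.00017 × 81 = 0.0138 W/m².

ΔF = 0.014 W/m²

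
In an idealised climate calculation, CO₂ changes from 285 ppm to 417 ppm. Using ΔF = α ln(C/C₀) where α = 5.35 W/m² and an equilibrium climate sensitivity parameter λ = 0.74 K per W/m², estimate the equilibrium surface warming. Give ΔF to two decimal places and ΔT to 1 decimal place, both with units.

ΔF = 2.04 W/m²; ΔT = 1.5 K

CO₂: 5.35 × ln(417/285) = 5.35 × ln(1.46316) = 5.35 × 0.38060 = 2.0362 W/m².
ΔT = λ ΔF = 0.74 × 2.04 = 1.5096 K.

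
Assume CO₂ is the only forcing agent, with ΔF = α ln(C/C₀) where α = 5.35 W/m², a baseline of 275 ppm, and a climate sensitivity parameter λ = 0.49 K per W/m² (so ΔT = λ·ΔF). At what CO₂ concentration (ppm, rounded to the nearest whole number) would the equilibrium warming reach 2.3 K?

Required forcing: ΔF = ΔT/λ = 2.3/0.49 = 4.6939 W/m².
Then ln(C/275) = ΔF/5.35 = 4.6939/5.35 = 0.87736.
So C = 275 × e^0.87736 = 275 × 2.40454 = 661.25 ppm.

C ≈ 661 ppm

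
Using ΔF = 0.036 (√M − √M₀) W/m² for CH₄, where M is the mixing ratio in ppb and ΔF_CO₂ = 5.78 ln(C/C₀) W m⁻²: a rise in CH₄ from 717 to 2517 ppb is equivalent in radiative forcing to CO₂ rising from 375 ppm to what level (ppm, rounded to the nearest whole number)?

C ≈ 434 ppm

CH₄ forcing: 0.036 × (√2517 − √717) = 0.036 × (50.1697 − 26.7769) = 0.036 × 23.3928 = 0.84214 W/m².
Set 5.78 ln(C/375) = 0.84214: ln(C/375) = 0.84214/5.78 = 0.14570, so C = 375 × e^0.14570 = 375 × 1.15685 = 433.82 ppm.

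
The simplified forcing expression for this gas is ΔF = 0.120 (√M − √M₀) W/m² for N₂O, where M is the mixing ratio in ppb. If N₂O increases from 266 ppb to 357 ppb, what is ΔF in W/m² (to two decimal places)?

ΔF = 0.31 W/m²

N₂O: 0.120 × (√357 − √266) = 0.120 × (18.8944 − 16.3095) = 0.120 × 2.5849 = 0.3102 W/m².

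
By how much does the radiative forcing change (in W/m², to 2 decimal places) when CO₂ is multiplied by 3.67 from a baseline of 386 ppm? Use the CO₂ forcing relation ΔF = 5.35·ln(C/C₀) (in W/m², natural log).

ΔF = 5.35 × ln(3.67) = 5.35 × 1.30019 = 6.9560 W/m².

ΔF = 6.96 W/m²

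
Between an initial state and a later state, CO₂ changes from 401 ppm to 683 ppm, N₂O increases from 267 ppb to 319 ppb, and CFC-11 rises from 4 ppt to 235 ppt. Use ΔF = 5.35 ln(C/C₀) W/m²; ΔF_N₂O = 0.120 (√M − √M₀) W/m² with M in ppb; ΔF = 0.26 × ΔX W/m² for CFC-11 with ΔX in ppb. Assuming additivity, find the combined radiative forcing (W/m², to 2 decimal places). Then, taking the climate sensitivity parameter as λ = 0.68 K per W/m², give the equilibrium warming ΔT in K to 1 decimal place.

ΔF = 3.09 W/m²; ΔT = 2.1 K

CO₂: 5.35 × ln(683/401) = 5.35 × ln(1.70324) = 5.35 × 0.53253 = 2.8490 W/m².
N₂O: 0.120 × (√319 − √267) = 0.120 × (17.8606 − 16.3401) = 0.120 × 1.5205 = 0.1825 W/m².
CFC-11: Δ = 235 − 4 = 231 ppt = 0.231 ppb; ΔF = 0.26 × 0.231 = 0.0601 W/m².
Total ΔF = 2.8490 + 0.1825 + 0.0601 = 3.0916 W/m².
ΔT = λ ΔF = 0.68 × 3.09 = 2.1012 K.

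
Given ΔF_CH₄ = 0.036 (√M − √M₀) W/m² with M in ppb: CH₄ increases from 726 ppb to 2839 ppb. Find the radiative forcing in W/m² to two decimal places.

CH₄: 0.036 × (√2839 − √726) = 0.036 × (53.2823 − 26.9444) = 0.036 × 26.3379 = 0.9482 W/m².

ΔF = 0.95 W/m²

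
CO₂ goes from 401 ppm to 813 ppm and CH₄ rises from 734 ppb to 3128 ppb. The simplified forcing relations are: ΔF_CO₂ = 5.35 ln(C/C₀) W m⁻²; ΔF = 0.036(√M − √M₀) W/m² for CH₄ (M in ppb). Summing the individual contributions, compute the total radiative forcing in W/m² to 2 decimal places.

ΔF = 4.82 W/m²

CO₂: 5.35 × ln(813/401) = 5.35 × ln(2.02743) = 5.35 × 0.70677 = 3.7812 W/m².
CH₄: 0.036 × (√3128 − √734) = 0.036 × (55.9285 − 27.0924) = 0.036 × 28.8361 = 1.0381 W/m².
Total ΔF = 3.7812 + 1.0381 = 4.8193 W/m².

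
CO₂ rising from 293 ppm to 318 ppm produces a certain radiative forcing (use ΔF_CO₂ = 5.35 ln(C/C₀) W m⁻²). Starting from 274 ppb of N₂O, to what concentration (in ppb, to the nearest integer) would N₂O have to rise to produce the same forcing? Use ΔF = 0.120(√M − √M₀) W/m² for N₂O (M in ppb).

CO₂ forcing: 5.35 × ln(318/293) = 5.35 × 0.081879 = 0.43805 W/m².
Set 0.120(√M − √274) = 0.43805: √M = 0.43805/0.120 + √274 = 3.6504 + 16.5529 = 20.2033.
M = (20.2033)² = 408.17 ppb.

M ≈ 408 ppb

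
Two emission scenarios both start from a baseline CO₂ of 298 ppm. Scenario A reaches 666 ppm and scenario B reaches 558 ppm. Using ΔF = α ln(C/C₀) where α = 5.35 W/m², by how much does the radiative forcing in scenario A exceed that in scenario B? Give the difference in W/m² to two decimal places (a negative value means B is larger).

ΔF_A − ΔF_B = 0.95 W/m²

ΔF_A = 5.35 ln(666/298) = 5.35 × 0.80420 = 4.3025 W/m².
ΔF_B = 5.35 ln(558/298) = 5.35 × 0.62727 = 3.3559 W/m².
Difference: 4.3025 − 3.3559 = 0.9466 W/m².
(Equivalently, ΔF_A − ΔF_B = 5.35 ln(666/558) = 5.35 × 0.17693 = 0.9466 W/m².)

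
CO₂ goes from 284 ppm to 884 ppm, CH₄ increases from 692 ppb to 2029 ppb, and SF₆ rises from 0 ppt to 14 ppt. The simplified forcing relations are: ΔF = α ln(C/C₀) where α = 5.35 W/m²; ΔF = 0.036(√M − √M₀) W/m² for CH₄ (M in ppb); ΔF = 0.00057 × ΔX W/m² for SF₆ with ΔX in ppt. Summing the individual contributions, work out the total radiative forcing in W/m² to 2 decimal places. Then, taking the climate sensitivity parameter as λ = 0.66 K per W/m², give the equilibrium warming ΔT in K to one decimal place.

CO₂: 5.35 × ln(884/284) = 5.35 × ln(3.11268) = 5.35 × 1.13548 = 6.0748 W/m².
CH₄: 0.036 × (√2029 − √692) = 0.036 × (45.0444 − 26.3059) = 0.036 × 18.7385 = 0.6746 W/m².
SF₆: ΔF = 0.00057 × (14 − 0) = 0.00057 × 14 = 0.0080 W/m².
Total ΔF = 6.0748 + 0.6746 + 0.0080 = 6.7574 W/m².
ΔT = λ ΔF = 0.66 × 6.76 = 4.4616 K.

ΔF = 6.76 W/m²; ΔT = 4.5 K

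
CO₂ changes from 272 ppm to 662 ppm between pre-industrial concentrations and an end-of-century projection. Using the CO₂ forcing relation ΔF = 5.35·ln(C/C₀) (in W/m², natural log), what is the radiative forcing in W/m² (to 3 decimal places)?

ΔF = 4.759 W/m²

CO₂ absorption bands are partially saturated, so forcing scales with the logarithm of the concentration ratio.
CO₂: 5.35 × ln(662/272) = 5.35 × ln(2.43382) = 5.35 × 0.88946 = 4.7586 W/m².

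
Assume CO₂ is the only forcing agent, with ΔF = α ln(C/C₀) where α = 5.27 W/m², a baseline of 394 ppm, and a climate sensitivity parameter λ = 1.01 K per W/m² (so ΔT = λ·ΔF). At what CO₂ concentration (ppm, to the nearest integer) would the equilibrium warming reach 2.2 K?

C ≈ 596 ppm

Required forcing: ΔF = ΔT/λ = 2.2/1.01 = 2.1782 W/m².
Then ln(C/394) = ΔF/5.27 = 2.1782/5.27 = 0.41332.
So C = 394 × e^0.41332 = 394 × 1.51183 = 595.66 ppm.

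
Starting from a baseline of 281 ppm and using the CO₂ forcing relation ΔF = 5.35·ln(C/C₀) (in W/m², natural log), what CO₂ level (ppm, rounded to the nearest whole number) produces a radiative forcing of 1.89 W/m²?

Set 5.35 ln(C/281) = 1.89, so ln(C/281) = 1.89/5.35 = 0.35327.
Then C/281 = e^0.35327 = 1.42372, giving C = 281 × 1.42372 = 400.07 ppm.

C ≈ 400 ppm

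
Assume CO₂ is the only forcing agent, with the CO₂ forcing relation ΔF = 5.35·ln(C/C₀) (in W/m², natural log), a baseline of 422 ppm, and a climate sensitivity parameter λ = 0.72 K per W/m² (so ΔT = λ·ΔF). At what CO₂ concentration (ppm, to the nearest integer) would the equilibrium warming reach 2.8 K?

C ≈ 873 ppm

Required forcing: ΔF = ΔT/λ = 2.8/0.72 = 3.8889 W/m².
Then ln(C/422) = ΔF/5.35 = 3.8889/5.35 = 0.72690.
So C = 422 × e^0.72690 = 422 × 2.06866 = 872.97 ppm.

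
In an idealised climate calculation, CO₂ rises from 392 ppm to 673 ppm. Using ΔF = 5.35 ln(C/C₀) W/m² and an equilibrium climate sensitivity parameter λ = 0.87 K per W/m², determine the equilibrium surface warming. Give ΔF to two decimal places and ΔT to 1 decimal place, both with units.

CO₂: 5.35 × ln(673/392) = 5.35 × ln(1.71684) = 5.35 × 0.54049 = 2.8916 W/m².
ΔT = λ ΔF = 0.87 × 2.89 = 2.5143 K.

ΔF = 2.89 W/m²; ΔT = 2.5 K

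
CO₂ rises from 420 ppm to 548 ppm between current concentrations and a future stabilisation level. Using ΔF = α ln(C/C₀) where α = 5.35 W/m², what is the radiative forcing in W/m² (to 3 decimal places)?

CO₂ absorption bands are partially saturated, so forcing scales with the logarithm of the concentration ratio.
CO₂: 5.35 × ln(548/420) = 5.35 × ln(1.30476) = 5.35 × 0.26602 = 1.4232 W/m².

ΔF = 1.423 W/m²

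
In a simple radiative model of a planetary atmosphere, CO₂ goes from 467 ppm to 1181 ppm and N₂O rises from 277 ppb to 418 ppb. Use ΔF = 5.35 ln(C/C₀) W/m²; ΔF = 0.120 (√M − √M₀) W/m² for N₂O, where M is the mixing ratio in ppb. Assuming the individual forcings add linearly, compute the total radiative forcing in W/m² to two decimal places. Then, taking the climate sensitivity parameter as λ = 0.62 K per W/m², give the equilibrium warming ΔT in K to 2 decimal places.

ΔF = 5.42 W/m²; ΔT = 3.36 K

CO₂: 5.35 × ln(1181/467) = 5.35 × ln(2.52891) = 5.35 × 0.92779 = 4.9637 W/m².
N₂O: 0.120 × (√418 − √277) = 0.120 × (20.4450 − 16.6433) = 0.120 × 3.8017 = 0.4562 W/m².
Total ΔF = 4.9637 + 0.4562 = 5.4199 W/m².
ΔT = λ ΔF = 0.62 × 5.42 = 3.3604 K.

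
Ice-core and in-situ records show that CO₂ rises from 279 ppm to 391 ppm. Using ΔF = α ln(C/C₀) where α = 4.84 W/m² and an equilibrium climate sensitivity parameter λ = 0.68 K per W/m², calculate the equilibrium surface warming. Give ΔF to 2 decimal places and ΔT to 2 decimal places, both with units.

ΔF = 1.63 W/m²; ΔT = 1.11 K

CO₂: 4.84 × ln(391/279) = 4.84 × ln(1.40143) = 4.84 × 0.33749 = 1.6335 W/m².
ΔT = λ ΔF = 0.68 × 1.63 = 1.1084 K.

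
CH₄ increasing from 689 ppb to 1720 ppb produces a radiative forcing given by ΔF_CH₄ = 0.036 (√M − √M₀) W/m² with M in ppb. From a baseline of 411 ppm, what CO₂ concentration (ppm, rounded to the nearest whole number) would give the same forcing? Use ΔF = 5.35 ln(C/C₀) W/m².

C ≈ 455 ppm

CH₄ forcing: 0.036 × (√1720 − √689) = 0.036 × (41.4729 − 26.2488) = 0.036 × 15.2241 = 0.54807 W/m².
Set 5.35 ln(C/411) = 0.54807: ln(C/411) = 0.54807/5.35 = 0.10244, so C = 411 × e^0.10244 = 411 × 1.10787 = 455.33 ppm.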